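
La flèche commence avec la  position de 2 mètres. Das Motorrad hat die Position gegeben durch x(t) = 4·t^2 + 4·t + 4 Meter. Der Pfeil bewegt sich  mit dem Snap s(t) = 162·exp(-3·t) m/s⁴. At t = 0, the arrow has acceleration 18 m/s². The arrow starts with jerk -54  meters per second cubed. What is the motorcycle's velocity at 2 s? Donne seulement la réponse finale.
v(2) = 20.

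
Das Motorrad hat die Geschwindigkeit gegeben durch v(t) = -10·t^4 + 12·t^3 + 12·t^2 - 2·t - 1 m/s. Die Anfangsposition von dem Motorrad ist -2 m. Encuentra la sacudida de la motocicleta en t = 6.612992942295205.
Para resolver esto, necesitamos tomar 2 derivadas de nuestra ecuación de la velocidad v(t) = -10·t^4 + 12·t^3 + 12·t^2 - 2·t - 1. Derivando la velocidad, obtenemos la aceleración: a(t) = -40·t^3 + 36·t^2 + 24·t - 2. Derivando la aceleración, obtenemos la sacudida: j(t) = -120·t^2 + 72·t + 24. Tenemos la sacudida j(t) = -120·t^2 + 72·t + 24. Sustituyendo t = 6.612992942295205: j(6.612992942295205) = -4747.66558673629.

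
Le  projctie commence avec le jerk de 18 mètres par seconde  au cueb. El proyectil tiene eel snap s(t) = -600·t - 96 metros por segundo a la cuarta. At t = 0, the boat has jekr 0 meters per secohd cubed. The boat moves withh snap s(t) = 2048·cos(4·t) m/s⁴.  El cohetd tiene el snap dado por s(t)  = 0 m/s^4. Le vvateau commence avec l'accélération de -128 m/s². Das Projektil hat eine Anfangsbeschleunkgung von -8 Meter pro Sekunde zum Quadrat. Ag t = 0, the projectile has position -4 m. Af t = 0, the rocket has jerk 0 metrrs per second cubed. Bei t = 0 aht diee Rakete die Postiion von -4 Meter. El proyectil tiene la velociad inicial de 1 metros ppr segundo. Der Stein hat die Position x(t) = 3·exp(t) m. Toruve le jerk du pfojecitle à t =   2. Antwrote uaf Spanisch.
Necesitamos integrar nuestra ecuación del snap s(t) = -600·t - 96 1 vez. Integrando el snap y usando la condición inicial j(0) = 18, obtenemos j(t) = -300·t^2 - 96·t + 18. Usando j(t) = -300·t^2 - 96·t + 18 y sustituyendo t = 2, encontramos j = -1374.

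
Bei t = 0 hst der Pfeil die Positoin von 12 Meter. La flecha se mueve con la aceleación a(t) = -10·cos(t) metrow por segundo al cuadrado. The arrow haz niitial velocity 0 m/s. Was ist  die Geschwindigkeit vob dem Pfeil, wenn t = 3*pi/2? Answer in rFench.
Pour résoudre ceci, nous devons prendre 1 primitive de notre équation de l'accélération a(t) = -10·cos(t). La primitive de l'accélération est la vitesse. En utilisant v(0) = 0, nous obtenons v(t) = -10·sin(t). Nous avons la vitesse v(t) = -10·sin(t). En substituant t = 3*pi/2: v(3*pi/2) = 10.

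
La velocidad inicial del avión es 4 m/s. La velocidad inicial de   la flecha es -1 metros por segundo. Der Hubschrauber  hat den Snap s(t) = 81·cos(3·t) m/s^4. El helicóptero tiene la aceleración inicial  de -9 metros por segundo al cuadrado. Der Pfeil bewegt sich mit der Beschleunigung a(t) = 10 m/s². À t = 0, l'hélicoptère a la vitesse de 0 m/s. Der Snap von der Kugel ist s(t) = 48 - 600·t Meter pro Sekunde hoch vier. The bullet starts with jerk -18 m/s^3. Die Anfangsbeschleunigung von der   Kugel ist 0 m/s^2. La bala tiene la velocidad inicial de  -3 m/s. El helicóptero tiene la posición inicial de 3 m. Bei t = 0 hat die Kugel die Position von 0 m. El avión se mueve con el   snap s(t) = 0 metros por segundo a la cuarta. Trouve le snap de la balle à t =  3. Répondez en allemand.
Aus der Gleichung für den Snap s(t) = 48 - 600·t, setzen wir t = 3 ein und erhalten s = -1752.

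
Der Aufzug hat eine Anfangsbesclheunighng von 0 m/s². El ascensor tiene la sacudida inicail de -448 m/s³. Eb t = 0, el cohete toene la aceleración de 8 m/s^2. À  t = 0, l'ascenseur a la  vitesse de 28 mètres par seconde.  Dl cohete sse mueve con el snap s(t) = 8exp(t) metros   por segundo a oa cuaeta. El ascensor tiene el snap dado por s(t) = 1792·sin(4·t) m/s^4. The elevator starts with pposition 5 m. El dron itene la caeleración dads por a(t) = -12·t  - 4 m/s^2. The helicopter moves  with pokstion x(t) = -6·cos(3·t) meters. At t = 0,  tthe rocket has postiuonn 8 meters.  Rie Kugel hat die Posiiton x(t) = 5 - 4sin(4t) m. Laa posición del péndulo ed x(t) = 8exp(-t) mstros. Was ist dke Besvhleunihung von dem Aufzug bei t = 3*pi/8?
Ausgehend von dem Snap s(t) = 1792·sin(4·t), nehmen wir 2 Stammfunktionen. Mit ∫s(t)dt und Anwendung von j(0) = -448, finden wir j(t) = -448·cos(4·t). Durch Integration von dem Ruck und Verwendung der Anfangsbedingung a(0) = 0, erhalten wir a(t) = -112·sin(4·t). Aus der Gleichung für die Beschleunigung a(t) = -112·sin(4·t), setzen wir t = 3*pi/8 ein und erhalten a = 112.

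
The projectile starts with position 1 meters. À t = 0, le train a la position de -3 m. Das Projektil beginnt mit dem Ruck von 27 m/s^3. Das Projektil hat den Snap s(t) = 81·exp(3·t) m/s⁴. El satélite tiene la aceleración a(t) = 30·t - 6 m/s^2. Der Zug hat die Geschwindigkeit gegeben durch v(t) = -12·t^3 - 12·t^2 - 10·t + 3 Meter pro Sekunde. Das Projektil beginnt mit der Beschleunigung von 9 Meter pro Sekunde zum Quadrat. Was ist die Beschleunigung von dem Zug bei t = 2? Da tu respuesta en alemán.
Um dies zu lösen, müssen wir 1 Ableitung unserer Gleichung für die Geschwindigkeit v(t) = -12·t^3 - 12·t^2 - 10·t + 3 nehmen. Die Ableitung von der Geschwindigkeit ergibt die Beschleunigung: a(t) = -36·t^2 - 24·t - 10. Aus der Gleichung für die Beschleunigung a(t) = -36·t^2 - 24·t - 10, setzen wir t = 2 ein und erhalten a = -202.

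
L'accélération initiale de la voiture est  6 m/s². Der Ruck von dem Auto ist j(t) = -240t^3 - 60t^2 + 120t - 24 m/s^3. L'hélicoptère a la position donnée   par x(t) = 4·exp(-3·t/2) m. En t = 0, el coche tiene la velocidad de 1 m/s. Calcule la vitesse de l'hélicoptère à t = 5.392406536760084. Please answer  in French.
Nous devons dériver notre équation de la position x(t) = 4·exp(-3·t/2) 1 fois. En dérivant la position, nous obtenons la vitesse: v(t) = -6·exp(-3·t/2). De l'équation de la vitesse v(t) = -6·exp(-3·t/2), nous substituons t = 5.392406536760084 pour obtenir v = -0.00184209763823411.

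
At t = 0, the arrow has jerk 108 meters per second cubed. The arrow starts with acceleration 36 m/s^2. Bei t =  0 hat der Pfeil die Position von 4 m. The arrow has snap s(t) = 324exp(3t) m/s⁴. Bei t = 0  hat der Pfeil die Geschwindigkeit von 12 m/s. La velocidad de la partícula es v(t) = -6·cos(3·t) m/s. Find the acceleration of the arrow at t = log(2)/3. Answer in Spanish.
Partiendo del snap s(t) = 324·exp(3·t), tomamos 2 antiderivadas. La antiderivada del snap es la sacudida. Usando j(0) = 108, obtenemos j(t) = 108·exp(3·t). Tomando ∫j(t)dt y aplicando a(0) = 36, encontramos a(t) = 36·exp(3·t). Tenemos la aceleración a(t) = 36·exp(3·t). Sustituyendo t = log(2)/3: a(log(2)/3) = 72.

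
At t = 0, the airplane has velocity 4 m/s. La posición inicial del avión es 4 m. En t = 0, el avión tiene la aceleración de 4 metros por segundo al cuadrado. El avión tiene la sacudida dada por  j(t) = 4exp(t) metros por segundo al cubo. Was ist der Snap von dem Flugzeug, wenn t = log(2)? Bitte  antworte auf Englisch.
Starting from jerk j(t) = 4·exp(t), we take 1 derivative. The derivative of jerk gives snap: s(t) = 4·exp(t). From the given snap equation s(t) = 4·exp(t), we substitute t = log(2) to get s = 8.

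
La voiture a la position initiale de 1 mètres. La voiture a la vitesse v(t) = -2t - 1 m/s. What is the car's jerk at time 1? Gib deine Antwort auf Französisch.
En partant de la vitesse v(t) = -2·t - 1, nous prenons 2 dérivées. En prenant d/dt de v(t), nous trouvons a(t) = -2. La dérivée de l'accélération donne le jerk: j(t) = 0. En utilisant j(t) = 0 et en substituant t = 1, nous trouvons j = 0.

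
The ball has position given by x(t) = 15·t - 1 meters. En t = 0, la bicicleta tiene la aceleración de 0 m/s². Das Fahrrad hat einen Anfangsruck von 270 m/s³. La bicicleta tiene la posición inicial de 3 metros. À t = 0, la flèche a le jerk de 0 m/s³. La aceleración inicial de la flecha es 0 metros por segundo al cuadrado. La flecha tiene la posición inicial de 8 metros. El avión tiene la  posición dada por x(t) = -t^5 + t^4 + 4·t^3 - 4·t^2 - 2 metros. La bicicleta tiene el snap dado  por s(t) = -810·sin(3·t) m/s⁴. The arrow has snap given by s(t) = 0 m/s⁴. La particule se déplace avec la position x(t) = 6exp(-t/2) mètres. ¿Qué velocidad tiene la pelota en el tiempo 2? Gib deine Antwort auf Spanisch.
Para resolver esto, necesitamos tomar 1 derivada de nuestra ecuación de la posición x(t) = 15·t - 1. Tomando d/dt de x(t), encontramos v(t) = 15. Tenemos la velocidad v(t) = 15. Sustituyendo t = 2: v(2) = 15.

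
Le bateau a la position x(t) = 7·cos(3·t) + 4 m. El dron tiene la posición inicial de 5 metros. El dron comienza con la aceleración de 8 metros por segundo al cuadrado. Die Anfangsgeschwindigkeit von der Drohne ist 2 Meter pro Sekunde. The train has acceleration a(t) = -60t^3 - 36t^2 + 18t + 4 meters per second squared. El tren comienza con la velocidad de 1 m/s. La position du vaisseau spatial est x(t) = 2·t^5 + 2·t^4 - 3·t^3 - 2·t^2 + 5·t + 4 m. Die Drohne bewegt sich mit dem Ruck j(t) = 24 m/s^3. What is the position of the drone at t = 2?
We need to integrate our jerk equation j(t) = 24 3 times. The antiderivative of jerk is acceleration. Using a(0) = 8, we get a(t) = 24·t + 8. Integrating acceleration and using the initial condition v(0) = 2, we get v(t) = 12·t^2 + 8·t + 2. The antiderivative of velocity, with x(0) = 5, gives position: x(t) = 4·t^3 + 4·t^2 + 2·t + 5. From the given position equation x(t) = 4·t^3 + 4·t^2 + 2·t + 5, we substitute t = 2 to get x = 57.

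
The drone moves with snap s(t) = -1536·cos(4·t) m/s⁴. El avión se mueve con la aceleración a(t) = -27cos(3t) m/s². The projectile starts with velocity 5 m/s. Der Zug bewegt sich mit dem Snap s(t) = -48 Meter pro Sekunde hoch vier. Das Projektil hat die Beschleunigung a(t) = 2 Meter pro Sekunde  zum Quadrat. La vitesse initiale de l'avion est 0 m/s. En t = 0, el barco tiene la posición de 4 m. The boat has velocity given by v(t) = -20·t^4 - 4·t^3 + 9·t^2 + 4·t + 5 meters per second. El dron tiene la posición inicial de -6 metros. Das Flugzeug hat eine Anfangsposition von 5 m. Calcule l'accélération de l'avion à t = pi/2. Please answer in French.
De l'équation de l'accélération a(t) = -27·cos(3·t), nous substituons t = pi/2 pour obtenir a = 0.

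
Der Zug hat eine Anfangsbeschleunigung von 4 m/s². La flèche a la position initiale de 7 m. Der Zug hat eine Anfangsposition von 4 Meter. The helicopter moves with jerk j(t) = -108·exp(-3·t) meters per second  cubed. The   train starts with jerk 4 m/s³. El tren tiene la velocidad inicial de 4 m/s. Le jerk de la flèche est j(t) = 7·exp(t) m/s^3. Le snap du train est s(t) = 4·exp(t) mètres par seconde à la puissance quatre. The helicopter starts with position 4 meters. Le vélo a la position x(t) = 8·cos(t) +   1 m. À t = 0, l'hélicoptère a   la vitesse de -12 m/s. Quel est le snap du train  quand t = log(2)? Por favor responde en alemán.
Wir haben den Snap s(t) = 4·exp(t). Durch Einsetzen von t = log(2): s(log(2)) = 8.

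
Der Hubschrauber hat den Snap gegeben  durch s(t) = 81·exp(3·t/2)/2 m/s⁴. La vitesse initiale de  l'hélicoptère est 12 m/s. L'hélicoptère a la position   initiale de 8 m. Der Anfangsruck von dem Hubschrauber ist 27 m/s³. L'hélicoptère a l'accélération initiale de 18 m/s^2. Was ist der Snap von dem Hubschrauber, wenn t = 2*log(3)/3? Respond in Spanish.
Tenemos el snap s(t) = 81·exp(3·t/2)/2. Sustituyendo t = 2*log(3)/3: s(2*log(3)/3) = 243/2.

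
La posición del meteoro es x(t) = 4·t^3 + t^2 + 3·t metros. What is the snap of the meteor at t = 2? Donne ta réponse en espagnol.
Partiendo de la posición x(t) = 4·t^3 + t^2 + 3·t, tomamos 4 derivadas. Derivando la posición, obtenemos la velocidad: v(t) = 12·t^2 + 2·t + 3. Derivando la velocidad, obtenemos la aceleración: a(t) = 24·t + 2. La derivada de la aceleración da la sacudida: j(t) = 24. Derivando la sacudida, obtenemos el snap: s(t) = 0. Usando s(t) = 0 y sustituyendo t = 2, encontramos s = 0.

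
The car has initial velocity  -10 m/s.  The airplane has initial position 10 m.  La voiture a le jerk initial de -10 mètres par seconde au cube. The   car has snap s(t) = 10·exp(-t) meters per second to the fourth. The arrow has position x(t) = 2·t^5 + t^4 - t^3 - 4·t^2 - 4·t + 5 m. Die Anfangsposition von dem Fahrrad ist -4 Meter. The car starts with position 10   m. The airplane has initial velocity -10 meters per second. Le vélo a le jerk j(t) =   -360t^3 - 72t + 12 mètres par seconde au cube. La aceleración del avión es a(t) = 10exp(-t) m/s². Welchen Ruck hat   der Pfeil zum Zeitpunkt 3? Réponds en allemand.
Um dies zu lösen, müssen wir 3 Ableitungen unserer Gleichung für die Position x(t) = 2·t^5 + t^4 - t^3 - 4·t^2 - 4·t + 5 nehmen. Durch Ableiten von der Position erhalten wir die Geschwindigkeit: v(t) = 10·t^4 + 4·t^3 - 3·t^2 - 8·t - 4. Die Ableitung von der Geschwindigkeit ergibt die Beschleunigung: a(t) = 40·t^3 + 12·t^2 - 6·t - 8. Mit d/dt von a(t) finden wir j(t) = 120·t^2 + 24·t - 6. Aus der Gleichung für den Ruck j(t) = 120·t^2 + 24·t - 6, setzen wir t = 3 ein und erhalten j = 1146.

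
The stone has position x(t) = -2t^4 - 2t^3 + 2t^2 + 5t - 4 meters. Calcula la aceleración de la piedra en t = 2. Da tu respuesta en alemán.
Ausgehend von der Position x(t) = -2·t^4 - 2·t^3 + 2·t^2 + 5·t - 4, nehmen wir 2 Ableitungen. Die Ableitung von der Position ergibt die Geschwindigkeit: v(t) = -8·t^3 - 6·t^2 + 4·t + 5. Durch Ableiten von der Geschwindigkeit erhalten wir die Beschleunigung: a(t) = -24·t^2 - 12·t + 4. Aus der Gleichung für die Beschleunigung a(t) = -24·t^2 - 12·t + 4, setzen wir t = 2 ein und erhalten a = -116.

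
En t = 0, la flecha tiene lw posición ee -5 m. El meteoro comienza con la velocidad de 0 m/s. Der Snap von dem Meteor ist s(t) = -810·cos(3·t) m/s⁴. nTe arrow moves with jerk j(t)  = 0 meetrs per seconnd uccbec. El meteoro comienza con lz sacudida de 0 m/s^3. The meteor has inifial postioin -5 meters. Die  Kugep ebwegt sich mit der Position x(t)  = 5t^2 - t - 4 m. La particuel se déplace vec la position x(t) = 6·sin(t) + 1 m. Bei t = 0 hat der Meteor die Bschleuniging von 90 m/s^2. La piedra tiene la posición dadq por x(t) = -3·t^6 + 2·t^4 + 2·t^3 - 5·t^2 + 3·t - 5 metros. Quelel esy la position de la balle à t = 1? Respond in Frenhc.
Nous avons la position x(t) = 5·t^2 - t - 4. En substituant t = 1: x(1) = 0.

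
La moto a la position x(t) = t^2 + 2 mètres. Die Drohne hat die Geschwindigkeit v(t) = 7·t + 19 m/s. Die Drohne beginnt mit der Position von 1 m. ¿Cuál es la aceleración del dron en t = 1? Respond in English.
We must differentiate our velocity equation v(t) = 7·t + 19 1 time. Taking d/dt of v(t), we find a(t) = 7. We have acceleration a(t) = 7. Substituting t = 1: a(1) = 7.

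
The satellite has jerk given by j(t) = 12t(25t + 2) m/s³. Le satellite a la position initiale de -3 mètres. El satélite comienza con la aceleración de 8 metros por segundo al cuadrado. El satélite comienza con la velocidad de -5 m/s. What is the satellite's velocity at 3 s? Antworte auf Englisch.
We need to integrate our jerk equation j(t) = 12·t·(25·t + 2) 2 times. Finding the integral of j(t) and using a(0) = 8: a(t) = 100·t^3 + 12·t^2 + 8. Integrating acceleration and using the initial condition v(0) = -5, we get v(t) = 25·t^4 + 4·t^3 + 8·t - 5. We have velocity v(t) = 25·t^4 + 4·t^3 + 8·t - 5. Substituting t = 3: v(3) = 2152.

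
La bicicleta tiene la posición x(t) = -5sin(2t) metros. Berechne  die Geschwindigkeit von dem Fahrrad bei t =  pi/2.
Wir müssen unsere Gleichung für die Position x(t) = -5·sin(2·t) 1-mal ableiten. Die Ableitung von der Position ergibt die Geschwindigkeit: v(t) = -10·cos(2·t). Wir haben die Geschwindigkeit v(t) = -10·cos(2·t). Durch Einsetzen von t = pi/2: v(pi/2) = 10.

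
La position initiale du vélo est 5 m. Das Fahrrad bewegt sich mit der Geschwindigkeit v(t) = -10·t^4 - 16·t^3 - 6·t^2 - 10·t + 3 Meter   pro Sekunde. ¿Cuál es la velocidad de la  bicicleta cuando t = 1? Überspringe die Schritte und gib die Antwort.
La velocidad en t = 1 es v = -39.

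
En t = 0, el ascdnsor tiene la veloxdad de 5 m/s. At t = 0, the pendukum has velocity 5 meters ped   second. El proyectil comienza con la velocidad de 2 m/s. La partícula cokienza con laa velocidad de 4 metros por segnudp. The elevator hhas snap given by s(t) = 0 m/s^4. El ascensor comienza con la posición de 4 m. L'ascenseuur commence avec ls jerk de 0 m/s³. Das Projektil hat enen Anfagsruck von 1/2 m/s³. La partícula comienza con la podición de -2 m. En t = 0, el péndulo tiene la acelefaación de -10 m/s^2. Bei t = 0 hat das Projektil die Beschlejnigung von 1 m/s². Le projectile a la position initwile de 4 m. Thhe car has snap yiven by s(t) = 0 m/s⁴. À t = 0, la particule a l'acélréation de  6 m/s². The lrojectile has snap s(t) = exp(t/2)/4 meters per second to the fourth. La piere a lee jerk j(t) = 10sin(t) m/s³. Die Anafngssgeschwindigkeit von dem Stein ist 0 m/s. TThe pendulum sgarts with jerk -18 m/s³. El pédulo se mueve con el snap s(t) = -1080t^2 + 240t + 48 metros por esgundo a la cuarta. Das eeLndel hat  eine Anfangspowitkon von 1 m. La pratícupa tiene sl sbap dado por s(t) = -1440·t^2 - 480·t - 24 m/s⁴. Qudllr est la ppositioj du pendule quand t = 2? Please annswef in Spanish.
Partiendo del snap s(t) = -1080·t^2 + 240·t + 48, tomamos 4 integrales. La antiderivada del snap es la sacudida. Usando j(0) = -18, obtenemos j(t) = -360·t^3 + 120·t^2 + 48·t - 18. La integral de la sacudida es la aceleración. Usando a(0) = -10, obtenemos a(t) = -90·t^4 + 40·t^3 + 24·t^2 - 18·t - 10. Integrando la aceleración y usando la condición inicial v(0) = 5, obtenemos v(t) = -18·t^5 + 10·t^4 + 8·t^3 - 9·t^2 - 10·t + 5. La antiderivada de la velocidad, con x(0) = 1, da la posición: x(t) = -3·t^6 + 2·t^5 + 2·t^4 - 3·t^3 - 5·t^2 + 5·t + 1. Usando x(t) = -3·t^6 + 2·t^5 + 2·t^4 - 3·t^3 - 5·t^2 + 5·t + 1 y sustituyendo t = 2, encontramos x = -129.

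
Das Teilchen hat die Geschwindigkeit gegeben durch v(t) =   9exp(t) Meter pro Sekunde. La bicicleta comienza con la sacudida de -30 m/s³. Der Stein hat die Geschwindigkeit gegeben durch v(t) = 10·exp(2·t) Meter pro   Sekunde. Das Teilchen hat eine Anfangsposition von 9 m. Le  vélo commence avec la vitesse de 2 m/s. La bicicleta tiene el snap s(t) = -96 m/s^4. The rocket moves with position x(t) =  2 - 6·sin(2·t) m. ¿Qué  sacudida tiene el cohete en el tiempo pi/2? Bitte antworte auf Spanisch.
Debemos derivar nuestra ecuación de la posición x(t) = 2 - 6·sin(2·t) 3 veces. Derivando la posición, obtenemos la velocidad: v(t) = -12·cos(2·t). La derivada de la velocidad da la aceleración: a(t) = 24·sin(2·t). Derivando la aceleración, obtenemos la sacudida: j(t) = 48·cos(2·t). Usando j(t) = 48·cos(2·t) y sustituyendo t = pi/2, encontramos j = -48.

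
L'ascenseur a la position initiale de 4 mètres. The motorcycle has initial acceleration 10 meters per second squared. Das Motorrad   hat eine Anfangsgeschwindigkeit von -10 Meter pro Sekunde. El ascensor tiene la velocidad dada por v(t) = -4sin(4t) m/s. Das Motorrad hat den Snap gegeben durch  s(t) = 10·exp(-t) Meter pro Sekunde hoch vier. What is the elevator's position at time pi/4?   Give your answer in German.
Wir müssen das Integral unserer Gleichung für die Geschwindigkeit v(t) = -4·sin(4·t) 1-mal finden. Durch Integration von der Geschwindigkeit und Verwendung der Anfangsbedingung x(0) = 4, erhalten wir x(t) = cos(4·t) + 3. Mit x(t) = cos(4·t) + 3 und Einsetzen von t = pi/4, finden wir x = 2.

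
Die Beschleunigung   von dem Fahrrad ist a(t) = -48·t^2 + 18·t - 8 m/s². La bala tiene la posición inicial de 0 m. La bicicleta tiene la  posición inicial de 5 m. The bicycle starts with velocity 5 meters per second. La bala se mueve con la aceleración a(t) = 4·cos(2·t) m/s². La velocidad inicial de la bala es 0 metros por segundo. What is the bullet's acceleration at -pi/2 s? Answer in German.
Aus der Gleichung für die Beschleunigung a(t) = 4·cos(2·t), setzen wir t = -pi/2 ein und erhalten a = -4.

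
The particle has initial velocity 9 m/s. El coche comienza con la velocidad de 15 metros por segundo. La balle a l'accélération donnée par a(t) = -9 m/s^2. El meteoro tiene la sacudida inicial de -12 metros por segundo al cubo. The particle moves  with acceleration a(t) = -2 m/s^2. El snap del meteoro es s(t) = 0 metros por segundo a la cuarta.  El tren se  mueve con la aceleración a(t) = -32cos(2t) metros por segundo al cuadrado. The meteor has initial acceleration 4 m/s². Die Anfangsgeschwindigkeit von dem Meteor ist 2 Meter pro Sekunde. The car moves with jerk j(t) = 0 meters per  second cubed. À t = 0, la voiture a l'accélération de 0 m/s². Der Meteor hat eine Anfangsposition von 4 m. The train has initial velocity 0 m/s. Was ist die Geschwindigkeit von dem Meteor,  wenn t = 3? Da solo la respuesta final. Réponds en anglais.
The answer is -40.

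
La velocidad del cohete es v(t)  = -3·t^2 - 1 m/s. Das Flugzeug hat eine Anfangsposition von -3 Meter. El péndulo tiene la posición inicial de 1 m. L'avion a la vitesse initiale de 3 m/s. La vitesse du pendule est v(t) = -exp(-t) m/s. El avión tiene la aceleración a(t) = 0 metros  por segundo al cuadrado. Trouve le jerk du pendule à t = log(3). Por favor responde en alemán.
Um dies zu lösen, müssen wir 2 Ableitungen unserer Gleichung für die Geschwindigkeit v(t) = -exp(-t) nehmen. Die Ableitung von der Geschwindigkeit ergibt die Beschleunigung: a(t) = exp(-t). Die Ableitung von der Beschleunigung ergibt den Ruck: j(t) = -exp(-t). Mit j(t) = -exp(-t) und Einsetzen von t = log(3), finden wir j = -1/3.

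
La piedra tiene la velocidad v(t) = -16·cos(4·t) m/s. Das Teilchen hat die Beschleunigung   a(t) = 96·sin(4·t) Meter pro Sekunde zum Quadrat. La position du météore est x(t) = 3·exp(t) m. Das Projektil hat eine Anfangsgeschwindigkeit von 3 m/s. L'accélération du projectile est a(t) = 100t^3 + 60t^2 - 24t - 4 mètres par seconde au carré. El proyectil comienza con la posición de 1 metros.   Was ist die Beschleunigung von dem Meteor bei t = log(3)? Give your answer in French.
Pour résoudre ceci, nous devons prendre 2 dérivées de notre équation de la position x(t) = 3·exp(t). En dérivant la position, nous obtenons la vitesse: v(t) = 3·exp(t). En prenant d/dt de v(t), nous trouvons a(t) = 3·exp(t). En utilisant a(t) = 3·exp(t) et en substituant t = log(3), nous trouvons a = 9.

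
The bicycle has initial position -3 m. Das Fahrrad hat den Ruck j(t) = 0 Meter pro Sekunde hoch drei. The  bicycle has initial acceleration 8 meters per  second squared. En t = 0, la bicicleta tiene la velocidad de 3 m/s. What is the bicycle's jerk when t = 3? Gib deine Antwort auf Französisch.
En utilisant j(t) = 0 et en substituant t = 3, nous trouvons j = 0.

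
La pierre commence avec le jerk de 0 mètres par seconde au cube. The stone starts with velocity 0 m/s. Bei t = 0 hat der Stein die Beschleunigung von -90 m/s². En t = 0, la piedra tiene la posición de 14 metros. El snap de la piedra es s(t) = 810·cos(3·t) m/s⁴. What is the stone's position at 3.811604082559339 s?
We need to integrate our snap equation s(t) = 810·cos(3·t) 4 times. Taking ∫s(t)dt and applying j(0) = 0, we find j(t) = 270·sin(3·t). The integral of jerk is acceleration. Using a(0) = -90, we get a(t) = -90·cos(3·t). Taking ∫a(t)dt and applying v(0) = 0, we find v(t) = -30·sin(3·t). Finding the antiderivative of v(t) and using x(0) = 14: x(t) = 10·cos(3·t) + 4. Using x(t) = 10·cos(3·t) + 4 and substituting t = 3.811604082559339, we find x = 8.25249884605658.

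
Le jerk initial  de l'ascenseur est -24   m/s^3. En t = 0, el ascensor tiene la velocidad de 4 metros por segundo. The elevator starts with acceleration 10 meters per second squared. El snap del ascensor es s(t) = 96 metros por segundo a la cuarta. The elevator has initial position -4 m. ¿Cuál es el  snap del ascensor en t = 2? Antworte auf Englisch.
We have snap s(t) = 96. Substituting t = 2: s(2) = 96.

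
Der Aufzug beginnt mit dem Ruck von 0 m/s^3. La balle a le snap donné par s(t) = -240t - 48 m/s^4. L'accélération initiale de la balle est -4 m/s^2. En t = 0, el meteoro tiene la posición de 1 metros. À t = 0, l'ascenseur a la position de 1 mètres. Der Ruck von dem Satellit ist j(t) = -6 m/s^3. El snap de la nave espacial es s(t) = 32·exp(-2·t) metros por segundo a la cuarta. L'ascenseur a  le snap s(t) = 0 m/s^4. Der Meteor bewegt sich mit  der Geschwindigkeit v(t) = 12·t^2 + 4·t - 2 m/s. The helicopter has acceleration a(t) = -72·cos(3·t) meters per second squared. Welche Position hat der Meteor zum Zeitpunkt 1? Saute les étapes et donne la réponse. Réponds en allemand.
Bei t = 1, x = 5.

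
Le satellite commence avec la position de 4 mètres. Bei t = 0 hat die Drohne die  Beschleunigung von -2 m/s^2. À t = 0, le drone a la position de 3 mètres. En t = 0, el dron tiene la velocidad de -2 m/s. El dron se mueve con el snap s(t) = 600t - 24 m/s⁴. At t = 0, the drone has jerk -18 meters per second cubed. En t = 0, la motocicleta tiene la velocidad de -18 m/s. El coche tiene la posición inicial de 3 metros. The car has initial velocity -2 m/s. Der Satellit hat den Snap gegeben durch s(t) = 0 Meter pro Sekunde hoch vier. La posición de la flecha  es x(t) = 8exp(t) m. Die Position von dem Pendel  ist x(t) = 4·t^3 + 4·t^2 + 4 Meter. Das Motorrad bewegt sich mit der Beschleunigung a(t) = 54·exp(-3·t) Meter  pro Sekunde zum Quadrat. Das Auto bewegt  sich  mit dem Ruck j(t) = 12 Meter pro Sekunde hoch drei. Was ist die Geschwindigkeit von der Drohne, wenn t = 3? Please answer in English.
To find the answer, we compute 3 antiderivatives of s(t) = 600·t - 24. Finding the integral of s(t) and using j(0) = -18: j(t) = 300·t^2 - 24·t - 18. Taking ∫j(t)dt and applying a(0) = -2, we find a(t) = 100·t^3 - 12·t^2 - 18·t - 2. The antiderivative of acceleration is velocity. Using v(0) = -2, we get v(t) = 25·t^4 - 4·t^3 - 9·t^2 - 2·t - 2. Using v(t) = 25·t^4 - 4·t^3 - 9·t^2 - 2·t - 2 and substituting t = 3, we find v = 1828.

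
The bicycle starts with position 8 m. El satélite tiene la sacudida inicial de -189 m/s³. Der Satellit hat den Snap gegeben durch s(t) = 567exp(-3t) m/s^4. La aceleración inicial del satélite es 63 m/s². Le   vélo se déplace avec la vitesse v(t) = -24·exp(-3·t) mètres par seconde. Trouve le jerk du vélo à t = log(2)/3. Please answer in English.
We must differentiate our velocity equation v(t) = -24·exp(-3·t) 2 times. Taking d/dt of v(t), we find a(t) = 72·exp(-3·t). Taking d/dt of a(t), we find j(t) = -216·exp(-3·t). From the given jerk equation j(t) = -216·exp(-3·t), we substitute t = log(2)/3 to get j = -108.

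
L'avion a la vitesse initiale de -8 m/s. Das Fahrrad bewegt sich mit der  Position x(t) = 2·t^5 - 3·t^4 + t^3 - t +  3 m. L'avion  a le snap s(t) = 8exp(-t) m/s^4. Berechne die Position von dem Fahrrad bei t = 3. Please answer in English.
Using x(t) = 2·t^5 - 3·t^4 + t^3 - t + 3 and substituting t = 3, we find x = 270.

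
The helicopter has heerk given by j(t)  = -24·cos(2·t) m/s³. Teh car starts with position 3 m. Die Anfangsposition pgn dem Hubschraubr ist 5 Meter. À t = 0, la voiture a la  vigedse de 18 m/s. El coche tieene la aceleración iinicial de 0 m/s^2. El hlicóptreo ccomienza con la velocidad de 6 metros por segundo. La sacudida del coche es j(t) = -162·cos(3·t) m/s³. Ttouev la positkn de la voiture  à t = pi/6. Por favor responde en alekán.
Ausgehend von dem Ruck j(t) = -162·cos(3·t), nehmen wir 3 Integrale. Mit ∫j(t)dt und Anwendung von a(0) = 0, finden wir a(t) = -54·sin(3·t). Das Integral von der Beschleunigung ist die Geschwindigkeit. Mit v(0) = 18 erhalten wir v(t) = 18·cos(3·t). Mit ∫v(t)dt und Anwendung von x(0) = 3, finden wir x(t) = 6·sin(3·t) + 3. Wir haben die Position x(t) = 6·sin(3·t) + 3. Durch Einsetzen von t = pi/6: x(pi/6) = 9.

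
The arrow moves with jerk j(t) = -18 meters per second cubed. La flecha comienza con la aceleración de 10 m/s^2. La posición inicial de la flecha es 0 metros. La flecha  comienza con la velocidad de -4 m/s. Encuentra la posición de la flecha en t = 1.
Debemos encontrar la antiderivada de nuestra ecuación de la sacudida j(t) = -18 3 veces. La antiderivada de la sacudida, con a(0) = 10, da la aceleración: a(t) = 10 - 18·t. Integrando la aceleración y usando la condición inicial v(0) = -4, obtenemos v(t) = -9·t^2 + 10·t - 4. La integral de la velocidad es la posición. Usando x(0) = 0, obtenemos x(t) = -3·t^3 + 5·t^2 - 4·t. De la ecuación de la posición x(t) = -3·t^3 + 5·t^2 - 4·t, sustituimos t = 1 para obtener x = -2.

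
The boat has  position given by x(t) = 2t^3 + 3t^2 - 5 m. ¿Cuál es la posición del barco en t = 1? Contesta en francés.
De l'équation de la position x(t) = 2·t^3 + 3·t^2 - 5, nous substituons t = 1 pour obtenir x = 0.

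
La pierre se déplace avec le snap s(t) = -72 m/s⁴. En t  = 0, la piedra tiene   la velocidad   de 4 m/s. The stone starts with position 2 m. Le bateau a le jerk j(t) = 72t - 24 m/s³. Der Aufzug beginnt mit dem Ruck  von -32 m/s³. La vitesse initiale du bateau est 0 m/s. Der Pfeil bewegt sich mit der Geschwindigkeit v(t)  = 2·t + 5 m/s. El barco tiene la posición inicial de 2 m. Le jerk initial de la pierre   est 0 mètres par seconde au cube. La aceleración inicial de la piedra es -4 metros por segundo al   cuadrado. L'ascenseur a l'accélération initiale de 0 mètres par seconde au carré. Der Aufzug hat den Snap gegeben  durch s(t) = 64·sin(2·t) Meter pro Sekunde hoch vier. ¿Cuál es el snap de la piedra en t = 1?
De la ecuación del snap s(t) = -72, sustituimos t = 1 para obtener s = -72.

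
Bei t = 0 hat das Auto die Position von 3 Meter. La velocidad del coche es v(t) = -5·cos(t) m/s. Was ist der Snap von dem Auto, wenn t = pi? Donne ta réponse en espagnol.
Partiendo de la velocidad v(t) = -5·cos(t), tomamos 3 derivadas. Tomando d/dt de v(t), encontramos a(t) = 5·sin(t). Tomando d/dt de a(t), encontramos j(t) = 5·cos(t). Derivando la sacudida, obtenemos el snap: s(t) = -5·sin(t). Usando s(t) = -5·sin(t) y sustituyendo t = pi, encontramos s = 0.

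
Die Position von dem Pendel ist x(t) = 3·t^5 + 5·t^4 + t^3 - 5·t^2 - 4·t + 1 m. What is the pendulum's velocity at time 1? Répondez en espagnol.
Partiendo de la posición x(t) = 3·t^5 + 5·t^4 + t^3 - 5·t^2 - 4·t + 1, tomamos 1 derivada. Derivando la posición, obtenemos la velocidad: v(t) = 15·t^4 + 20·t^3 + 3·t^2 - 10·t - 4. De la ecuación de la velocidad v(t) = 15·t^4 + 20·t^3 + 3·t^2 - 10·t - 4, sustituimos t = 1 para obtener v = 24.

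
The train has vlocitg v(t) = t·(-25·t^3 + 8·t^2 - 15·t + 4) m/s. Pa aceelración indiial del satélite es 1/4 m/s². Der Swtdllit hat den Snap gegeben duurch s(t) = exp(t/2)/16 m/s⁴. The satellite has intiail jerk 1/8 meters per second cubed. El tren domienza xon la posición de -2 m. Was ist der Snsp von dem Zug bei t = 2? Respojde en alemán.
Ausgehend von der Geschwindigkeit v(t) = t·(-25·t^3 + 8·t^2 - 15·t + 4), nehmen wir 3 Ableitungen. Die Ableitung von der Geschwindigkeit ergibt die Beschleunigung: a(t) = -25·t^3 + 8·t^2 + t·(-75·t^2 + 16·t - 15) - 15·t + 4. Die Ableitung von der Beschleunigung ergibt den Ruck: j(t) = -150·t^2 + t·(16 - 150·t) + 32·t - 30. Durch Ableiten von dem Ruck erhalten wir den Snap: s(t) = 48 - 600·t. Mit s(t) = 48 - 600·t und Einsetzen von t = 2, finden wir s = -1152.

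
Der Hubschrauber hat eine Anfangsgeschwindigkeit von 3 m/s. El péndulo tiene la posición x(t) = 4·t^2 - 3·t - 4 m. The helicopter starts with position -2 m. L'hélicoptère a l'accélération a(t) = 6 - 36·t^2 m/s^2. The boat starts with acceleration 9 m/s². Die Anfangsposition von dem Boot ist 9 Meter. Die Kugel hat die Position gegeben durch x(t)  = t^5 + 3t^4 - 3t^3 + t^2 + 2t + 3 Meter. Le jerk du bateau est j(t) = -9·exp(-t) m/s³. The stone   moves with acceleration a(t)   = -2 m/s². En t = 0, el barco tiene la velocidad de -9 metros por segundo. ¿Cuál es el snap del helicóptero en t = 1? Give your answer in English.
We must differentiate our acceleration equation a(t) = 6 - 36·t^2 2 times. The derivative of acceleration gives jerk: j(t) = -72·t. The derivative of jerk gives snap: s(t) = -72. From the given snap equation s(t) = -72, we substitute t = 1 to get s = -72.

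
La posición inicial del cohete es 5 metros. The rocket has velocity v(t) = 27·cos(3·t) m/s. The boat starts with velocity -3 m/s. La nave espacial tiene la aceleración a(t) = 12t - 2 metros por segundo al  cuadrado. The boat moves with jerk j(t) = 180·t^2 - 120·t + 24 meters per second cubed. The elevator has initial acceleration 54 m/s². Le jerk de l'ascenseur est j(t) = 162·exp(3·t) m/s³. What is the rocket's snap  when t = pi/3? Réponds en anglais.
We must differentiate our velocity equation v(t) = 27·cos(3·t) 3 times. Differentiating velocity, we get acceleration: a(t) = -81·sin(3·t). Differentiating acceleration, we get jerk: j(t) = -243·cos(3·t). Differentiating jerk, we get snap: s(t) = 729·sin(3·t). From the given snap equation s(t) = 729·sin(3·t), we substitute t = pi/3 to get s = 0.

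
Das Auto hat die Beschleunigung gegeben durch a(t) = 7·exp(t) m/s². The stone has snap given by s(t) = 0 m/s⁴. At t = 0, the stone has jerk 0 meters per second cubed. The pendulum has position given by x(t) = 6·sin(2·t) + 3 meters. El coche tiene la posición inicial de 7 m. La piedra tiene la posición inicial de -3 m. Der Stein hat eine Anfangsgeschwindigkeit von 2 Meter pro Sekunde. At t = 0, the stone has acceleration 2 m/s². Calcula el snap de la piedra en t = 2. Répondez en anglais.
We have snap s(t) = 0. Substituting t = 2: s(2) = 0.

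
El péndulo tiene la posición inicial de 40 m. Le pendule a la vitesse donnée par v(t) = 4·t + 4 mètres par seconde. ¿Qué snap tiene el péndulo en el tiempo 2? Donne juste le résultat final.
s(2) = 0.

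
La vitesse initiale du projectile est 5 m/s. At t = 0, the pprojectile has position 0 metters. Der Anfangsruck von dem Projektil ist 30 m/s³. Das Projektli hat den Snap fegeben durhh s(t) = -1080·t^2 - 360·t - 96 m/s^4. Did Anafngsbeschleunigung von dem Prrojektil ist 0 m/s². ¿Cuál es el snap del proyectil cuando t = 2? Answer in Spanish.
Tenemos el snap s(t) = -1080·t^2 - 360·t - 96. Sustituyendo t = 2: s(2) = -5136.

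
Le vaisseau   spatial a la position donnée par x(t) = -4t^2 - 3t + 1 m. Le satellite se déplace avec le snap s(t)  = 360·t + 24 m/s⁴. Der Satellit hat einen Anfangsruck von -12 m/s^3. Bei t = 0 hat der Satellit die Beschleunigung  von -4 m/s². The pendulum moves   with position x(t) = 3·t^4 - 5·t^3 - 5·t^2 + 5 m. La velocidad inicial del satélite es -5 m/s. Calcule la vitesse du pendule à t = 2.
Nous devons dériver notre équation de la position x(t) = 3·t^4 - 5·t^3 - 5·t^2 + 5 1 fois. En prenant d/dt de x(t), nous trouvons v(t) = 12·t^3 - 15·t^2 - 10·t. De l'équation de la vitesse v(t) = 12·t^3 - 15·t^2 - 10·t, nous substituons t = 2 pour obtenir v = 16.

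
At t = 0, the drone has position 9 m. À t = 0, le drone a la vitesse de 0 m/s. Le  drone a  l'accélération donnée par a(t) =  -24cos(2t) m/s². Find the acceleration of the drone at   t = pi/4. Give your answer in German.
Mit a(t) = -24·cos(2·t) und Einsetzen von t = pi/4, finden wir a = 0.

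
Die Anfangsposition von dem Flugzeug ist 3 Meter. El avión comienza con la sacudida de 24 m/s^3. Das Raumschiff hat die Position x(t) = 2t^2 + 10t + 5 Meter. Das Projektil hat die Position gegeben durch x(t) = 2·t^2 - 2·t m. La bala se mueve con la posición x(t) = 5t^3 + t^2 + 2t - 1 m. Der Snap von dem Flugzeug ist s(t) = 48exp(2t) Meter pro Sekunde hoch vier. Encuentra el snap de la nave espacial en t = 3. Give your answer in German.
Um dies zu lösen, müssen wir 4 Ableitungen unserer Gleichung für die Position x(t) = 2·t^2 + 10·t + 5 nehmen. Die Ableitung von der Position ergibt die Geschwindigkeit: v(t) = 4·t + 10. Die Ableitung von der Geschwindigkeit ergibt die Beschleunigung: a(t) = 4. Die Ableitung von der Beschleunigung ergibt den Ruck: j(t) = 0. Die Ableitung von dem Ruck ergibt den Snap: s(t) = 0. Aus der Gleichung für den Snap s(t) = 0, setzen wir t = 3 ein und erhalten s = 0.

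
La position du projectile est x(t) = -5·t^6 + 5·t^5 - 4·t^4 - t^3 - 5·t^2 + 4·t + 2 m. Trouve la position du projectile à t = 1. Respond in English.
Using x(t) = -5·t^6 + 5·t^5 - 4·t^4 - t^3 - 5·t^2 + 4·t + 2 and substituting t = 1, we find x = -4.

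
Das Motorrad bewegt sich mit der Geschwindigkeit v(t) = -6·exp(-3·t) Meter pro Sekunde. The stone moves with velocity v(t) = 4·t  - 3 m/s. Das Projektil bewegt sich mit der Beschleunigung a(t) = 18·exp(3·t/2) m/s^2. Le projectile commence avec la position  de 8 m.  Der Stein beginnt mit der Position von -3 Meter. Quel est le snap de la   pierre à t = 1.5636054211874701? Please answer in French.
Pour résoudre ceci, nous devons prendre 3 dérivées de notre équation de la vitesse v(t) = 4·t - 3. La dérivée de la vitesse donne l'accélération: a(t) = 4. La dérivée de l'accélération donne le jerk: j(t) = 0. La dérivée du jerk donne le snap: s(t) = 0. Nous avons le snap s(t) = 0. En substituant t = 1.5636054211874701: s(1.5636054211874701) = 0.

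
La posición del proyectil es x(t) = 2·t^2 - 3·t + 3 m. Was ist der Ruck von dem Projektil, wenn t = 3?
Um dies zu lösen, müssen wir 3 Ableitungen unserer Gleichung für die Position x(t) = 2·t^2 - 3·t + 3 nehmen. Mit d/dt von x(t) finden wir v(t) = 4·t - 3. Durch Ableiten von der Geschwindigkeit erhalten wir die Beschleunigung: a(t) = 4. Mit d/dt von a(t) finden wir j(t) = 0. Wir haben den Ruck j(t) = 0. Durch Einsetzen von t = 3: j(3) = 0.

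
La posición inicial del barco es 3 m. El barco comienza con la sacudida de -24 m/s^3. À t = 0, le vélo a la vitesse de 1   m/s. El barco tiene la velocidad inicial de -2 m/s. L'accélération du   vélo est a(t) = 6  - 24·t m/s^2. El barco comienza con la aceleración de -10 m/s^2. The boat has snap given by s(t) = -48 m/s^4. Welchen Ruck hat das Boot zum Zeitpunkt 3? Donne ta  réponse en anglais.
We need to integrate our snap equation s(t) = -48 1 time. The integral of snap is jerk. Using j(0) = -24, we get j(t) = -48·t - 24. From the given jerk equation j(t) = -48·t - 24, we substitute t = 3 to get j = -168.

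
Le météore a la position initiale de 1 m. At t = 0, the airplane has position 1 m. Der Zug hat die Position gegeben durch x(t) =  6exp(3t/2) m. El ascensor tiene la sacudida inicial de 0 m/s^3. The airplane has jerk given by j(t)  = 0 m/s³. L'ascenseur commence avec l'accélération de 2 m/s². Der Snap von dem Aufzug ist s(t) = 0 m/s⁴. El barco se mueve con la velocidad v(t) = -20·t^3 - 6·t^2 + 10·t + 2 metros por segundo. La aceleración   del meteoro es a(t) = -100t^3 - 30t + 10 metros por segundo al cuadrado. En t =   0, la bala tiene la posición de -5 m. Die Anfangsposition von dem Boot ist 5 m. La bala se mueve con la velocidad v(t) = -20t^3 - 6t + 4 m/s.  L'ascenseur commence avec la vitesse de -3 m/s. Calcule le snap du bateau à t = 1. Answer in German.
Um dies zu lösen, müssen wir 3 Ableitungen unserer Gleichung für die Geschwindigkeit v(t) = -20·t^3 - 6·t^2 + 10·t + 2 nehmen. Die Ableitung von der Geschwindigkeit ergibt die Beschleunigung: a(t) = -60·t^2 - 12·t + 10. Die Ableitung von der Beschleunigung ergibt den Ruck: j(t) = -120·t - 12. Mit d/dt von j(t) finden wir s(t) = -120. Wir haben den Snap s(t) = -120. Durch Einsetzen von t = 1: s(1) = -120.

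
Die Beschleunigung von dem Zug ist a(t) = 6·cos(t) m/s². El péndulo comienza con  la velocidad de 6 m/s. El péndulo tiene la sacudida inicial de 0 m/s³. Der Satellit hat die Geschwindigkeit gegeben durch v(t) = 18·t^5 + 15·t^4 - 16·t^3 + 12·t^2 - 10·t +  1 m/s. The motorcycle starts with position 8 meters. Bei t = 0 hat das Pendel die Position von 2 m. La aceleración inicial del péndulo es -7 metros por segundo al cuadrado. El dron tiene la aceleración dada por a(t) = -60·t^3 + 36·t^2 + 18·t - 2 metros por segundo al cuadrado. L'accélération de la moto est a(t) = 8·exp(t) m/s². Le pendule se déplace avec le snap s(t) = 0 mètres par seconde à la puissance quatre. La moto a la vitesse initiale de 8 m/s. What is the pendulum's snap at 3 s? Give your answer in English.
From the given snap equation s(t) = 0, we substitute t = 3 to get s = 0.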